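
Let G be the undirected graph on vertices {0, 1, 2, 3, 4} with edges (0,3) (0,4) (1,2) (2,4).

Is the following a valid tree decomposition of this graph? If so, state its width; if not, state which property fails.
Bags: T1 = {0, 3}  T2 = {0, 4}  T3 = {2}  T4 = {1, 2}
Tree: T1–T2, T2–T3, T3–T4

No — edge (4,2) lies in no bag.

A tree decomposition must satisfy three properties: every vertex lies in some bag; for every edge, both endpoints lie together in some bag; and for every vertex, the bags containing it form a connected subtree. Here edge (4,2) lies in no bag, so the decomposition is invalid.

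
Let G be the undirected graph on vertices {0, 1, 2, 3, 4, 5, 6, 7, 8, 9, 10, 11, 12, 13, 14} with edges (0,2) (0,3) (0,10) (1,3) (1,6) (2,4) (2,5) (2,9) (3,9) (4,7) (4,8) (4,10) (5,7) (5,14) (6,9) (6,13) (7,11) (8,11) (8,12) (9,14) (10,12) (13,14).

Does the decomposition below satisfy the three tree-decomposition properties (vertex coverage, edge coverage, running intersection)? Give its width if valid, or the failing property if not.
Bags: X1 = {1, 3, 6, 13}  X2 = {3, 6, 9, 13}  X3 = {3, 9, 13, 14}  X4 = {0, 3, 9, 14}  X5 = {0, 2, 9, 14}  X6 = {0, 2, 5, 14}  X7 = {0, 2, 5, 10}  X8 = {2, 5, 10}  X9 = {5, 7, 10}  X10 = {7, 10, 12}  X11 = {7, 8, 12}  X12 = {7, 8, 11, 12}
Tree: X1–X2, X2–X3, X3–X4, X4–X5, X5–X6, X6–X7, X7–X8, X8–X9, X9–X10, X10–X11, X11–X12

No — vertex 4 appears in no bag.

A tree decomposition must satisfy three properties: every vertex lies in some bag; for every edge, both endpoints lie together in some bag; and for every vertex, the bags containing it form a connected subtree. Here vertex 4 appears in no bag, so the decomposition is invalid.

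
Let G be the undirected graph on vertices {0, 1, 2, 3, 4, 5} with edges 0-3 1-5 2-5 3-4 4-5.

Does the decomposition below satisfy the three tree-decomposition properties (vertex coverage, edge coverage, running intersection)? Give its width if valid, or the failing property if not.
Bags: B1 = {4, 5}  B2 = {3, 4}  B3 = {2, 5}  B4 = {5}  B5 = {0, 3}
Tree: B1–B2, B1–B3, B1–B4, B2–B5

No — vertex 1 appears in no bag.

A tree decomposition must satisfy three properties: every vertex lies in some bag; for every edge, both endpoints lie together in some bag; and for every vertex, the bags containing it form a connected subtree. Here vertex 1 appears in no bag, so the decomposition is invalid.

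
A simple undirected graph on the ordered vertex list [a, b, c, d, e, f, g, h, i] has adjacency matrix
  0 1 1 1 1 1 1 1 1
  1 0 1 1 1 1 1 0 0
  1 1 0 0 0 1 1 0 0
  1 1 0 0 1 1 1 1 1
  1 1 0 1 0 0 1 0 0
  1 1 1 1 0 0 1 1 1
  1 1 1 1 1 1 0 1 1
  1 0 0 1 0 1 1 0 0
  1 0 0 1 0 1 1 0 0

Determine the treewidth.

4

A width-4 tree decomposition is:
Bags: B1 = {a, d, f, g, i}  B2 = {a, b, d, f, g}  B3 = {a, b, c, f, g}  B4 = {a, b, d, e, g}  B5 = {a, d, f, g, h}
Tree: B1–B2, B2–B3, B2–B4, B1–B5
The largest bag has 5 vertices, giving width 4; this decomposition certifies tw(G) ≤ 4. Conversely, {a, b, d, e, g} is a clique of size 5, and the vertices of any clique must share a bag in every tree decomposition; so some bag has ≥ 5 vertices and tw(G) ≥ 4. Therefore the treewidth is 4.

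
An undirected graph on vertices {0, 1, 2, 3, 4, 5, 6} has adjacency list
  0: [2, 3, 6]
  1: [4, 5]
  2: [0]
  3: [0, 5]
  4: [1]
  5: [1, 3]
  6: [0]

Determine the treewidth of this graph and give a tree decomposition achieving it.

Treewidth 1.
One such decomposition:
Bags: B1 = {0, 3}  B2 = {3, 5}  B3 = {0, 6}  B4 = {0, 2}  B5 = {1, 5}  B6 = {1, 4}
Tree: B1–B2, B1–B3, B1–B4, B2–B5, B5–B6

The largest bag has 2 vertices, giving width 1; this decomposition certifies tw(G) ≤ 1. Any graph with an edge has treewidth ≥ 1, and G has the edge 0–3. The upper and lower bounds meet at 1, so that is the treewidth.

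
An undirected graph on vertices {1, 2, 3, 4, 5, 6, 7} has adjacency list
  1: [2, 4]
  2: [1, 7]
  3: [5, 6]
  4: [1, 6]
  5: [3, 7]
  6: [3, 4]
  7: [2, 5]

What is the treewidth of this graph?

A width-2 tree decomposition is:
Bags: B1 = {3, 5, 7}  B2 = {3, 6, 7}  B3 = {4, 6, 7}  B4 = {1, 4, 7}  B5 = {1, 2, 7}
Tree: B1–B2, B2–B3, B3–B4, B4–B5
Every bag has size at most 3, so the width is 3 − 1 = 2 and tw(G) ≤ 2. For the lower bound, G contains the cycle 7–5–3–6–4–1–2–7, so G is not a forest; only forests have treewidth ≤ 1, hence tw(G) ≥ 2. The upper and lower bounds meet at 2, so that is the treewidth.

2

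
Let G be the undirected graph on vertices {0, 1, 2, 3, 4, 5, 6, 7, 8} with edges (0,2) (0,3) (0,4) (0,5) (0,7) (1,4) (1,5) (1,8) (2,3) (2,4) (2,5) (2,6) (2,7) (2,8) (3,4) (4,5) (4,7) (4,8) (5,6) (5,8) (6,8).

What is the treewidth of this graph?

3

A width-3 tree decomposition is:
Bags: B1 = {0, 2, 4, 5}  B2 = {0, 2, 3, 4}  B3 = {2, 4, 5, 8}  B4 = {2, 5, 6, 8}  B5 = {0, 2, 4, 7}  B6 = {1, 4, 5, 8}
Tree: B1–B2, B1–B3, B3–B4, B1–B5, B3–B6
Every bag has size at most 4, so the width is 4 − 1 = 3 and tw(G) ≤ 3. For the lower bound, the 4 vertices {1, 4, 5, 8} are pairwise adjacent, and any tree decomposition puts a clique entirely inside one bag — forcing width ≥ 3. Hence tw(G) = 3 exactly.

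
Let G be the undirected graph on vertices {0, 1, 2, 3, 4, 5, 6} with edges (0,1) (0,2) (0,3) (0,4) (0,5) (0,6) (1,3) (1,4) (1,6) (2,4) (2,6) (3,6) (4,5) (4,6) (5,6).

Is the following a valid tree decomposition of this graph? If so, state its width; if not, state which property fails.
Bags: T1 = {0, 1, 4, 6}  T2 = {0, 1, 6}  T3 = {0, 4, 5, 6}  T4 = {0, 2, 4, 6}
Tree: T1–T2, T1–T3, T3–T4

A tree decomposition must satisfy three properties: every vertex lies in some bag; for every edge, both endpoints lie together in some bag; and for every vertex, the bags containing it form a connected subtree. Here vertex 3 appears in no bag, so the decomposition is invalid.

No — vertex 3 appears in no bag.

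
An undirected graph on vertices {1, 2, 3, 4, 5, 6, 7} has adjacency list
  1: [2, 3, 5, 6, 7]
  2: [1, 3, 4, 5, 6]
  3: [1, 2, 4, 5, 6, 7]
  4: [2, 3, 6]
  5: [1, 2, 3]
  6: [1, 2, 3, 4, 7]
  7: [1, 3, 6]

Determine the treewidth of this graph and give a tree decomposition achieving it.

Every bag has size at most 4, so the width is 4 − 1 = 3 and tw(G) ≤ 3. On the other hand G contains the 4-clique {1, 2, 3, 5}. A clique must lie in a single bag of any decomposition, so no decomposition can have width below 3. Hence tw(G) = 3 exactly.

Treewidth 3.
Bags: B1 = {1, 2, 3, 5}  B2 = {1, 2, 3, 6}  B3 = {2, 3, 4, 6}  B4 = {1, 3, 6, 7}
Tree: B1–B2, B2–B3, B2–B4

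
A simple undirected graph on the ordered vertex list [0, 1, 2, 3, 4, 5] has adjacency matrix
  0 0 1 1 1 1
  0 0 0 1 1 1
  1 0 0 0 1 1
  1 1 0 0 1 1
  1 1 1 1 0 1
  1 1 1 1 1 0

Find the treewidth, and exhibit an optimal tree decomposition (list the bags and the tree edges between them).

Treewidth 3.
One optimal decomposition is:
Bags: B1 = {0, 3, 4, 5}  B2 = {0, 2, 4, 5}  B3 = {1, 3, 4, 5}
Tree: B1–B2, B1–B3

Each bag holds 4 vertices, so the decomposition has width 3, which upper-bounds the treewidth. Conversely, {0, 2, 4, 5} is a clique of size 4, and the vertices of any clique must share a bag in every tree decomposition; so some bag has ≥ 4 vertices and tw(G) ≥ 3. The upper and lower bounds meet at 3, so that is the treewidth.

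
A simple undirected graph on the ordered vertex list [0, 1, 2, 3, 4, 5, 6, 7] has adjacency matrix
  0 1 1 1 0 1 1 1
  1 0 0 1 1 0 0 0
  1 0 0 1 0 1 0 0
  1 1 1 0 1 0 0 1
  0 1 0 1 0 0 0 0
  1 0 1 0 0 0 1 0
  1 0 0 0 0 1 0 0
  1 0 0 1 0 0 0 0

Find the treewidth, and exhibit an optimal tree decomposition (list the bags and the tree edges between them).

Each bag holds 3 vertices, so the decomposition has width 2, which upper-bounds the treewidth. On the other hand G contains the 3-clique {0, 1, 3}. A clique must lie in a single bag of any decomposition, so no decomposition can have width below 2. Combining the bounds, tw(G) = 2.

Treewidth 2.
One optimal decomposition is:
Bags: B1 = {0, 2, 3}  B2 = {0, 1, 3}  B3 = {0, 2, 5}  B4 = {0, 3, 7}  B5 = {0, 5, 6}  B6 = {1, 3, 4}
Tree: B1–B2, B1–B3, B1–B4, B3–B5, B2–B6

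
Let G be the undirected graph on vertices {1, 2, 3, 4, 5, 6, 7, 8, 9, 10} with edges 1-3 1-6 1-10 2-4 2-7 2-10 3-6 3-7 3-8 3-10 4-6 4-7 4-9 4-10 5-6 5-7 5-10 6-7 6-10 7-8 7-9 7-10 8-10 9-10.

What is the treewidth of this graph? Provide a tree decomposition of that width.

Treewidth 3.
One optimal decomposition is:
Bags: B1 = {3, 7, 8, 10}  B2 = {3, 6, 7, 10}  B3 = {5, 6, 7, 10}  B4 = {4, 6, 7, 10}  B5 = {4, 7, 9, 10}  B6 = {1, 3, 6, 10}  B7 = {2, 4, 7, 10}
Tree: B1–B2, B2–B3, B3–B4, B4–B5, B2–B6, B4–B7

Each bag holds 4 vertices, so the decomposition has width 3, which upper-bounds the treewidth. For the lower bound, the 4 vertices {1, 3, 6, 10} are pairwise adjacent, and any tree decomposition puts a clique entirely inside one bag — forcing width ≥ 3. Therefore the treewidth is 3.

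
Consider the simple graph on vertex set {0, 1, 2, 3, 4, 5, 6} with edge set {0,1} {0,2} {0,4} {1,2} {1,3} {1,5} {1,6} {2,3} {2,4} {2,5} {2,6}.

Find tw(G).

A width-2 tree decomposition is:
Bags: B1 = {1, 2, 3}  B2 = {0, 1, 2}  B3 = {1, 2, 5}  B4 = {0, 2, 4}  B5 = {1, 2, 6}
Tree: B1–B2, B2–B3, B2–B4, B3–B5
Each bag holds 3 vertices, so the decomposition has width 2, which upper-bounds the treewidth. On the other hand G contains the 3-clique {0, 1, 2}. A clique must lie in a single bag of any decomposition, so no decomposition can have width below 2. Combining the bounds, tw(G) = 2.

2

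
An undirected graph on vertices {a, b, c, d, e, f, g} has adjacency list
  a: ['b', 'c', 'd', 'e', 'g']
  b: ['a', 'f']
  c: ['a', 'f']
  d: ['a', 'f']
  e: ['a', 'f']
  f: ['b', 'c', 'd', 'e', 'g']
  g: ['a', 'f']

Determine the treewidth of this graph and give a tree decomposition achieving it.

Treewidth 2.
Bags: B1 = {a, f, g}  B2 = {a, d, f}  B3 = {a, e, f}  B4 = {a, b, f}  B5 = {a, c, f}
Tree: B1–B2, B2–B3, B3–B4, B4–B5

The largest bag has 3 vertices, giving width 2; this decomposition certifies tw(G) ≤ 2. Since f–g–a–d–f is a cycle in G, G is not acyclic. Forests are exactly the graphs of treewidth ≤ 1, so tw(G) ≥ 2. Combining the bounds, tw(G) = 2.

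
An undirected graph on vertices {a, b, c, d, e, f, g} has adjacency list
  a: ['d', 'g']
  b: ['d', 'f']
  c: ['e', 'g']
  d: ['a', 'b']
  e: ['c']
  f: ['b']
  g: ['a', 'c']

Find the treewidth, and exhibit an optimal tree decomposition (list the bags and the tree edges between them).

The largest bag has 2 vertices, giving width 1; this decomposition certifies tw(G) ≤ 1. G has an edge, so its treewidth is at least 1. Combining the bounds, tw(G) = 1.

Treewidth 1.
Bags: B1 = {c, e}  B2 = {c, g}  B3 = {a, g}  B4 = {a, d}  B5 = {b, d}  B6 = {b, f}
Tree: B1–B2, B2–B3, B3–B4, B4–B5, B5–B6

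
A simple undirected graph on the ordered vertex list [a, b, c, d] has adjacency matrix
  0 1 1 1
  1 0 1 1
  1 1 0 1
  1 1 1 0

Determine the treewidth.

3

A width-3 tree decomposition is:
Bags: B1 = {a, b, c, d}
Tree: (single bag)
A single bag containing all 4 vertices is trivially a valid decomposition of width 3. For the lower bound, the 4 vertices {a, b, c, d} are pairwise adjacent, and any tree decomposition puts a clique entirely inside one bag — forcing width ≥ 3. Combining the bounds, tw(G) = 3.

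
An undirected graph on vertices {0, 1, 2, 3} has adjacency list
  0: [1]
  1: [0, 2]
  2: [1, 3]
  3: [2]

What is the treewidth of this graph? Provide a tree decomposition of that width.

Every bag has size at most 2, so the width is 2 − 1 = 1 and tw(G) ≤ 1. G has an edge, so its treewidth is at least 1. The upper and lower bounds meet at 1, so that is the treewidth.

Treewidth 1.
Bags: B1 = {2, 3}  B2 = {1, 2}  B3 = {0, 1}
Tree: B1–B2, B2–B3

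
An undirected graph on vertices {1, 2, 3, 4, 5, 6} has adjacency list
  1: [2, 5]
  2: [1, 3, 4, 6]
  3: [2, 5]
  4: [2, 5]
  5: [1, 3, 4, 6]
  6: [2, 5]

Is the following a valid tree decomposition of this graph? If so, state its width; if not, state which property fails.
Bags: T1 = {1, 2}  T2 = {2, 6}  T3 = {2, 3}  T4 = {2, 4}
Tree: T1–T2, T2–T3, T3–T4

No — vertex 5 appears in no bag.

A tree decomposition must satisfy three properties: every vertex lies in some bag; for every edge, both endpoints lie together in some bag; and for every vertex, the bags containing it form a connected subtree. Here vertex 5 appears in no bag, so the decomposition is invalid.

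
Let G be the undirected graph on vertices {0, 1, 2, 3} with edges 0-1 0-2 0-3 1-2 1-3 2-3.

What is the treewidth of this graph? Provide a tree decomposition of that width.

A single bag containing all 4 vertices is trivially a valid decomposition of width 3. On the other hand G contains the 4-clique {0, 1, 2, 3}. A clique must lie in a single bag of any decomposition, so no decomposition can have width below 3. The upper and lower bounds meet at 3, so that is the treewidth.

Treewidth 3.
One optimal decomposition is:
Bags: B1 = {0, 1, 2, 3}
Tree: (single bag)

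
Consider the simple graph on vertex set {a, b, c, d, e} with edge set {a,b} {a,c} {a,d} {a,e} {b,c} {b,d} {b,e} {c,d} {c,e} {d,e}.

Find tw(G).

A width-4 tree decomposition is:
Bags: B1 = {a, b, c, d, e}
Tree: (single bag)
A single bag containing all 5 vertices is trivially a valid decomposition of width 4. On the other hand G contains the 5-clique {a, b, c, d, e}. A clique must lie in a single bag of any decomposition, so no decomposition can have width below 4. Therefore the treewidth is 4.

4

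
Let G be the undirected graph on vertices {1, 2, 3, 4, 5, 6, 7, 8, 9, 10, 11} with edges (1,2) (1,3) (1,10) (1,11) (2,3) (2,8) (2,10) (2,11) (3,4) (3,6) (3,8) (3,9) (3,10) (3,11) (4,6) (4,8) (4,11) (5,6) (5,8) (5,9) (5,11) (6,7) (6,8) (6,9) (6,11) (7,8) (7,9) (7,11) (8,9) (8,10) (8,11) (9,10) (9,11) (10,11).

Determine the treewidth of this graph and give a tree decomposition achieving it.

Treewidth 4.
One such decomposition:
Bags: B1 = {3, 6, 8, 9, 11}  B2 = {5, 6, 8, 9, 11}  B3 = {3, 4, 6, 8, 11}  B4 = {3, 8, 9, 10, 11}  B5 = {2, 3, 8, 10, 11}  B6 = {6, 7, 8, 9, 11}  B7 = {1, 2, 3, 10, 11}
Tree: B1–B2, B1–B3, B1–B4, B4–B5, B1–B6, B5–B7

The largest bag has 5 vertices, giving width 4; this decomposition certifies tw(G) ≤ 4. For the lower bound, the 5 vertices {2, 3, 8, 10, 11} are pairwise adjacent, and any tree decomposition puts a clique entirely inside one bag — forcing width ≥ 4. Therefore the treewidth is 4.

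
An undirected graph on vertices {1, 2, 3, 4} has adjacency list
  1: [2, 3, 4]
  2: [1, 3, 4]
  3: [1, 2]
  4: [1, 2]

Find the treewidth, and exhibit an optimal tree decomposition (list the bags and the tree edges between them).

Treewidth 2.
One optimal decomposition is:
Bags: B1 = {1, 2, 3}  B2 = {1, 2, 4}
Tree: B1–B2

Every bag has size at most 3, so the width is 3 − 1 = 2 and tw(G) ≤ 2. For the lower bound, the 3 vertices {1, 2, 3} are pairwise adjacent, and any tree decomposition puts a clique entirely inside one bag — forcing width ≥ 2. Combining the bounds, tw(G) = 2.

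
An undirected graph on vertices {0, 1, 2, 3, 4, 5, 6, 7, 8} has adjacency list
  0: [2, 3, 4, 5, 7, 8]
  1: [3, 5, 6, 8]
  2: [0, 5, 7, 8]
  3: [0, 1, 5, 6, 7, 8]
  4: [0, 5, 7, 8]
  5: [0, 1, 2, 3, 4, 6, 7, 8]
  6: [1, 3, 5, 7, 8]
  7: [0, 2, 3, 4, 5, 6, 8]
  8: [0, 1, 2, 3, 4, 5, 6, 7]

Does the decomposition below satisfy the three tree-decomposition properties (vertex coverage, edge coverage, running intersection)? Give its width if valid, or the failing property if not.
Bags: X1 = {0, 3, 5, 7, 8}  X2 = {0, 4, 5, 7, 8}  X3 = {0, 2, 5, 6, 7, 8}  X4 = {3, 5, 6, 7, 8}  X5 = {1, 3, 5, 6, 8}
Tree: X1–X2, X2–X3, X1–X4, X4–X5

A tree decomposition must satisfy three properties: every vertex lies in some bag; for every edge, both endpoints lie together in some bag; and for every vertex, the bags containing it form a connected subtree. Here bags containing vertex 6 are not connected in the tree, so the decomposition is invalid.

No — bags containing vertex 6 are not connected in the tree.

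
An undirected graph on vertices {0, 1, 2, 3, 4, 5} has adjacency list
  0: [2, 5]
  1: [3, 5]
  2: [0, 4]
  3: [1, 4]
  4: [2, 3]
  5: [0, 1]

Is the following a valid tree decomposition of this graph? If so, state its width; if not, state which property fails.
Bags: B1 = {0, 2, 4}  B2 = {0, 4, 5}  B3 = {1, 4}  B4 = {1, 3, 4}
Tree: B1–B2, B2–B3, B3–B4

A tree decomposition must satisfy three properties: every vertex lies in some bag; for every edge, both endpoints lie together in some bag; and for every vertex, the bags containing it form a connected subtree. Here edge (5,1) lies in no bag, so the decomposition is invalid.

No — edge (5,1) lies in no bag.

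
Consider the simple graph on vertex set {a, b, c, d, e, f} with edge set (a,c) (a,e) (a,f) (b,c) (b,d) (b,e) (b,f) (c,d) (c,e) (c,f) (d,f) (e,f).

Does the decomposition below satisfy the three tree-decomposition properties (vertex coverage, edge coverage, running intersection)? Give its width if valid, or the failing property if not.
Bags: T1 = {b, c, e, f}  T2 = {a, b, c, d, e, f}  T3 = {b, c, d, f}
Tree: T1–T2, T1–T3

No — bags containing vertex d are not connected in the tree.

A tree decomposition must satisfy three properties: every vertex lies in some bag; for every edge, both endpoints lie together in some bag; and for every vertex, the bags containing it form a connected subtree. Here bags containing vertex d are not connected in the tree, so the decomposition is invalid.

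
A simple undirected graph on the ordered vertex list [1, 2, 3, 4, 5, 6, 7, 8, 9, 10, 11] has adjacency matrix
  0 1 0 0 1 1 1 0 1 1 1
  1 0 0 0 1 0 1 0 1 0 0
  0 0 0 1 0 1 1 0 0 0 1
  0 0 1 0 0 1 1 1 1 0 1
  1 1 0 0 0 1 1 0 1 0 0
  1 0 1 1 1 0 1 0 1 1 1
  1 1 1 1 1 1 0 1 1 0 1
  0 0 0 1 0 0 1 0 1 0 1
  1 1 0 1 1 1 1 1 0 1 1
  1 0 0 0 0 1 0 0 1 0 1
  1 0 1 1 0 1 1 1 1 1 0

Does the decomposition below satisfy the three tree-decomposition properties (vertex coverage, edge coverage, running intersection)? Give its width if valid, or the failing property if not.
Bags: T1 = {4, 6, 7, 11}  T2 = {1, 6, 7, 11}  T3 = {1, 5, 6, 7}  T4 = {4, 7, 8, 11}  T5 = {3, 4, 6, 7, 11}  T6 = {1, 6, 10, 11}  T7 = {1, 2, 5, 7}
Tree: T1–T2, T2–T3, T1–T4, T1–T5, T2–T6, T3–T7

No — vertex 9 appears in no bag.

A tree decomposition must satisfy three properties: every vertex lies in some bag; for every edge, both endpoints lie together in some bag; and for every vertex, the bags containing it form a connected subtree. Here vertex 9 appears in no bag, so the decomposition is invalid.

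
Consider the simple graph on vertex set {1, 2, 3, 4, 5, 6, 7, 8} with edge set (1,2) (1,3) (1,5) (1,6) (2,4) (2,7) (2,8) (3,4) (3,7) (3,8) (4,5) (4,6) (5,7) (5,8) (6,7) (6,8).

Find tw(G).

A width-4 tree decomposition is:
Bags: B1 = {2, 3, 4, 5, 6}  B2 = {2, 3, 5, 6, 8}  B3 = {1, 2, 3, 5, 6}  B4 = {2, 3, 5, 6, 7}
Tree: B1–B2, B2–B3, B3–B4
Each bag holds 5 vertices, so the decomposition has width 4, which upper-bounds the treewidth. For the lower bound: the 5 vertex sets {4,6}, {3,8}, {1,5}, {2}, {7} are disjoint, each induces a connected subgraph, and every pair is joined by at least one edge of G. Contracting each set to a single vertex therefore yields K_{5} as a minor, and since treewidth is minor-monotone, tw(G) ≥ tw(K_{5}) = 4. Combining the bounds, tw(G) = 4.

4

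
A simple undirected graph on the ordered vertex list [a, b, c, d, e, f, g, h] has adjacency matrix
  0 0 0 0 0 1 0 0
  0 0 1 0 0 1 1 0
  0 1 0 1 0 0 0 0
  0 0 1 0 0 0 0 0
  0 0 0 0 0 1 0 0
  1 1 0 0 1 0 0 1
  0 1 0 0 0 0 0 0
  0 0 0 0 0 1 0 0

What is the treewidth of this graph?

A width-1 tree decomposition is:
Bags: B1 = {f, h}  B2 = {a, f}  B3 = {b, f}  B4 = {b, c}  B5 = {c, d}  B6 = {e, f}  B7 = {b, g}
Tree: B1–B2, B1–B3, B3–B4, B4–B5, B3–B6, B3–B7
Every bag has size at most 2, so the width is 2 − 1 = 1 and tw(G) ≤ 1. Since G has at least one edge (e.g. h–f), it is not an edgeless graph, so tw(G) ≥ 1. The upper and lower bounds meet at 1, so that is the treewidth.

1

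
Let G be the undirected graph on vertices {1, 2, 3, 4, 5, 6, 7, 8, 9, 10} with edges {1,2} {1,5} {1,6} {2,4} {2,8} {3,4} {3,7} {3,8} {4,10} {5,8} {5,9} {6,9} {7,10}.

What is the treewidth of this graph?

2

A width-2 tree decomposition is:
Bags: B1 = {3, 7, 10}  B2 = {3, 4, 10}  B3 = {3, 4, 8}  B4 = {2, 4, 8}  B5 = {2, 5, 8}  B6 = {1, 2, 5}  B7 = {1, 5, 9}  B8 = {1, 6, 9}
Tree: B1–B2, B2–B3, B3–B4, B4–B5, B5–B6, B6–B7, B7–B8
Each bag holds 3 vertices, so the decomposition has width 2, which upper-bounds the treewidth. The edges 7–10–4–3–7 form a cycle, so G is not a tree and its treewidth is at least 2. Combining the bounds, tw(G) = 2.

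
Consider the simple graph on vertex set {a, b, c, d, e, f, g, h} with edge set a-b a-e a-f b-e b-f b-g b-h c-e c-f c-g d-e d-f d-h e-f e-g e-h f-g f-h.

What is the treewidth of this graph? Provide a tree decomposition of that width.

Treewidth 3.
Bags: B1 = {b, e, f, g}  B2 = {a, b, e, f}  B3 = {b, e, f, h}  B4 = {c, e, f, g}  B5 = {d, e, f, h}
Tree: B1–B2, B1–B3, B1–B4, B3–B5

Each bag holds 4 vertices, so the decomposition has width 3, which upper-bounds the treewidth. On the other hand G contains the 4-clique {d, e, f, h}. A clique must lie in a single bag of any decomposition, so no decomposition can have width below 3. Therefore the treewidth is 3.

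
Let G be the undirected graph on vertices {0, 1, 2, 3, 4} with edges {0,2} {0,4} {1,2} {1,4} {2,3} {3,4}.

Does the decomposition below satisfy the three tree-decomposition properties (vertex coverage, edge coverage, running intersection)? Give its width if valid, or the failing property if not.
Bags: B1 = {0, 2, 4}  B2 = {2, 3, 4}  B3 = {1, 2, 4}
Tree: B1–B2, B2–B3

Yes; width 2.

Every vertex of G appears in some bag (union = {0, 1, 2, 3, 4}); every edge is covered by a bag; and for each vertex v the set of bags containing v is connected in the bag tree. The decomposition is therefore valid. The largest bag has 3 vertices, so the width is 2.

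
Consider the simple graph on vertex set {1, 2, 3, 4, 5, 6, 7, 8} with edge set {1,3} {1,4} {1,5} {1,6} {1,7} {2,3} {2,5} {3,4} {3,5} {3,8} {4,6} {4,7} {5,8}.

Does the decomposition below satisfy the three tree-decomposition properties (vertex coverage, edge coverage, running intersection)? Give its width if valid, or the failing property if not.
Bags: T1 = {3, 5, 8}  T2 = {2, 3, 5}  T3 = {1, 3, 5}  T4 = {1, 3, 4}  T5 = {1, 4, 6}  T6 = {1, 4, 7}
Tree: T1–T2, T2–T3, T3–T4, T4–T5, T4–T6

Every vertex of G appears in some bag (union = {1, 2, 3, 4, 5, 6, 7, 8}); every edge is covered by a bag; and for each vertex v the set of bags containing v is connected in the bag tree. The decomposition is therefore valid. The largest bag has 3 vertices, so the width is 2.

Yes; width 2.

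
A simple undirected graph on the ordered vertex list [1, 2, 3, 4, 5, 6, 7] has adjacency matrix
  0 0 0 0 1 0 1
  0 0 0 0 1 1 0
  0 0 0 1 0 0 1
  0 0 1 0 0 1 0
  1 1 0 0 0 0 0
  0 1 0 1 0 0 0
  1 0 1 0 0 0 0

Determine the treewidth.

2

A width-2 tree decomposition is:
Bags: B1 = {1, 3, 7}  B2 = {1, 3, 5}  B3 = {2, 3, 5}  B4 = {2, 3, 6}  B5 = {3, 4, 6}
Tree: B1–B2, B2–B3, B3–B4, B4–B5
The largest bag has 3 vertices, giving width 2; this decomposition certifies tw(G) ≤ 2. For the lower bound, G contains the cycle 3–7–1–5–2–6–4–3, so G is not a forest; only forests have treewidth ≤ 1, hence tw(G) ≥ 2. Hence tw(G) = 2 exactly.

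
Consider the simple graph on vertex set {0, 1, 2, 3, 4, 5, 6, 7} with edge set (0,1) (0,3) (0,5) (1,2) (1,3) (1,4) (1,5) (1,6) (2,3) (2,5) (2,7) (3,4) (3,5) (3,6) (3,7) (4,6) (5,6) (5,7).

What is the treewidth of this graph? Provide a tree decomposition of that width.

Treewidth 3.
Bags: B1 = {1, 2, 3, 5}  B2 = {0, 1, 3, 5}  B3 = {1, 3, 5, 6}  B4 = {2, 3, 5, 7}  B5 = {1, 3, 4, 6}
Tree: B1–B2, B2–B3, B1–B4, B3–B5

Every bag has size at most 4, so the width is 4 − 1 = 3 and tw(G) ≤ 3. Conversely, {1, 3, 4, 6} is a clique of size 4, and the vertices of any clique must share a bag in every tree decomposition; so some bag has ≥ 4 vertices and tw(G) ≥ 3. Combining the bounds, tw(G) = 3.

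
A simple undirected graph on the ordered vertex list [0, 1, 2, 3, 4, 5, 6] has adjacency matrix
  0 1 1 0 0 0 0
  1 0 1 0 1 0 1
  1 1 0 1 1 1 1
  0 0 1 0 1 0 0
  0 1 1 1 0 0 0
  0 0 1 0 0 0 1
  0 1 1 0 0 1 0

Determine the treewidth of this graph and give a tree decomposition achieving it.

Treewidth 2.
Bags: B1 = {1, 2, 4}  B2 = {2, 3, 4}  B3 = {0, 1, 2}  B4 = {1, 2, 6}  B5 = {2, 5, 6}
Tree: B1–B2, B1–B3, B1–B4, B4–B5

The largest bag has 3 vertices, giving width 2; this decomposition certifies tw(G) ≤ 2. On the other hand G contains the 3-clique {0, 1, 2}. A clique must lie in a single bag of any decomposition, so no decomposition can have width below 2. Combining the bounds, tw(G) = 2.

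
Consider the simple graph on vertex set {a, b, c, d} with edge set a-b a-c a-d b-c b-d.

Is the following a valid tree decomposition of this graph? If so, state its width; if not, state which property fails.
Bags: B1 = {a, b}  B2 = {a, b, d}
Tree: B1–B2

No — vertex c appears in no bag.

A tree decomposition must satisfy three properties: every vertex lies in some bag; for every edge, both endpoints lie together in some bag; and for every vertex, the bags containing it form a connected subtree. Here vertex c appears in no bag, so the decomposition is invalid.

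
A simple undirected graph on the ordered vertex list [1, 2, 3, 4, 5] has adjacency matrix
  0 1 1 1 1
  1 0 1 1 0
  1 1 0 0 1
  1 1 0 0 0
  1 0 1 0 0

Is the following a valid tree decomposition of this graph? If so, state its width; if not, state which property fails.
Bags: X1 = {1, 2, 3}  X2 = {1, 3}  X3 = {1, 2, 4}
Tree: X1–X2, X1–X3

A tree decomposition must satisfy three properties: every vertex lies in some bag; for every edge, both endpoints lie together in some bag; and for every vertex, the bags containing it form a connected subtree. Here vertex 5 appears in no bag, so the decomposition is invalid.

No — vertex 5 appears in no bag.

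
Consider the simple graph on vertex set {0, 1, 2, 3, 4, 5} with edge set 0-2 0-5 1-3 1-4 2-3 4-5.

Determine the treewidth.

2

A width-2 tree decomposition is:
Bags: B1 = {0, 4, 5}  B2 = {0, 2, 4}  B3 = {2, 3, 4}  B4 = {1, 3, 4}
Tree: B1–B2, B2–B3, B3–B4
Every bag has size at most 3, so the width is 3 − 1 = 2 and tw(G) ≤ 2. For the lower bound, G contains the cycle 4–5–0–2–3–1–4, so G is not a forest; only forests have treewidth ≤ 1, hence tw(G) ≥ 2. Combining the bounds, tw(G) = 2.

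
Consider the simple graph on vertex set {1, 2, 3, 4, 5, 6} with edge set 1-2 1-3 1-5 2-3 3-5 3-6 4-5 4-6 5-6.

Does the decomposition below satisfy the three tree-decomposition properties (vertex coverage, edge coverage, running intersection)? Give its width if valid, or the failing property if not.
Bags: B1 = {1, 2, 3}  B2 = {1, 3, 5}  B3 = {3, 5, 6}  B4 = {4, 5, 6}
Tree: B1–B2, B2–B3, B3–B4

Yes; width 2.

Checking the three conditions: (i) the bags cover all of {1, 2, 3, 4, 5, 6}; (ii) for each edge, some bag contains both endpoints; (iii) the bags containing any fixed vertex form a subtree. All hold, so the decomposition is valid with width 3 − 1 = 2.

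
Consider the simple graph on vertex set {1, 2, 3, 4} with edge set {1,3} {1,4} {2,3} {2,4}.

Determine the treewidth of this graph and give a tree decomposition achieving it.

Treewidth 2.
Bags: B1 = {1, 3, 4}  B2 = {2, 3, 4}
Tree: B1–B2

Each bag holds 3 vertices, so the decomposition has width 2, which upper-bounds the treewidth. Since 3–1–4–2–3 is a cycle in G, G is not acyclic. Forests are exactly the graphs of treewidth ≤ 1, so tw(G) ≥ 2. The upper and lower bounds meet at 2, so that is the treewidth.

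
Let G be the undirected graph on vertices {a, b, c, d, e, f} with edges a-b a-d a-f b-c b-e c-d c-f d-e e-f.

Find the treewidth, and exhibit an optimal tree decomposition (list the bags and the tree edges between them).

The largest bag has 4 vertices, giving width 3; this decomposition certifies tw(G) ≤ 3. For the lower bound: the 4 vertex sets {c,f}, {a,b}, {d}, {e} are disjoint, each induces a connected subgraph, and every pair is joined by at least one edge of G. Contracting each set to a single vertex therefore yields K_{4} as a minor, and since treewidth is minor-monotone, tw(G) ≥ tw(K_{4}) = 3. Hence tw(G) = 3 exactly.

Treewidth 3.
One such decomposition:
Bags: B1 = {b, c, d, f}  B2 = {a, b, d, f}  B3 = {b, d, e, f}
Tree: B1–B2, B2–B3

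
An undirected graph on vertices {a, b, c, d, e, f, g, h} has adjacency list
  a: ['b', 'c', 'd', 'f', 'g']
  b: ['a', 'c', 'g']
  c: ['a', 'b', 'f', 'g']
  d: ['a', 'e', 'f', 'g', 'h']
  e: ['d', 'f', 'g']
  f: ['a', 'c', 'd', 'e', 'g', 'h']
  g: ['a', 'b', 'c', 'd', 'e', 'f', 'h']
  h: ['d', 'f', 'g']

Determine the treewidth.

A width-3 tree decomposition is:
Bags: B1 = {a, c, f, g}  B2 = {a, b, c, g}  B3 = {a, d, f, g}  B4 = {d, f, g, h}  B5 = {d, e, f, g}
Tree: B1–B2, B1–B3, B3–B4, B4–B5
Every bag has size at most 4, so the width is 4 − 1 = 3 and tw(G) ≤ 3. Conversely, {d, e, f, g} is a clique of size 4, and the vertices of any clique must share a bag in every tree decomposition; so some bag has ≥ 4 vertices and tw(G) ≥ 3. Combining the bounds, tw(G) = 3.

3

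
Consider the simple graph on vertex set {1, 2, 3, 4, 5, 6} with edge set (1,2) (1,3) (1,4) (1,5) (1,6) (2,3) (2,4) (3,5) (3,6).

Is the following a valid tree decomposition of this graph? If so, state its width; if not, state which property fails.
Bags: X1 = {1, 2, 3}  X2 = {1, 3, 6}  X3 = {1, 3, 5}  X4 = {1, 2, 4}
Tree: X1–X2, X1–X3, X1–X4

Every vertex of G appears in some bag (union = {1, 2, 3, 4, 5, 6}); every edge is covered by a bag; and for each vertex v the set of bags containing v is connected in the bag tree. The decomposition is therefore valid. The largest bag has 3 vertices, so the width is 2.

Yes; width 2.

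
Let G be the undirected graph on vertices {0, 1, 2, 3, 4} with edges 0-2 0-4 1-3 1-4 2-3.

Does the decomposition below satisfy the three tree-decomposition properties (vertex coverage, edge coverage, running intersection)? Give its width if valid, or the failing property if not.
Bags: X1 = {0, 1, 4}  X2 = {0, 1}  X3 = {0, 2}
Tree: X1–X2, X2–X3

A tree decomposition must satisfy three properties: every vertex lies in some bag; for every edge, both endpoints lie together in some bag; and for every vertex, the bags containing it form a connected subtree. Here vertex 3 appears in no bag, so the decomposition is invalid.

No — vertex 3 appears in no bag.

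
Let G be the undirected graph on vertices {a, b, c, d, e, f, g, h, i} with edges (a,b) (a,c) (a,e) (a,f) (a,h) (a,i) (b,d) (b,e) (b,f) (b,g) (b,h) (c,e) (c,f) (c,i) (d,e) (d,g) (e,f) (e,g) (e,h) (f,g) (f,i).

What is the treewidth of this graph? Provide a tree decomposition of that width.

The largest bag has 4 vertices, giving width 3; this decomposition certifies tw(G) ≤ 3. On the other hand G contains the 4-clique {a, c, e, f}. A clique must lie in a single bag of any decomposition, so no decomposition can have width below 3. The upper and lower bounds meet at 3, so that is the treewidth.

Treewidth 3.
Bags: B1 = {a, c, e, f}  B2 = {a, b, e, f}  B3 = {b, e, f, g}  B4 = {a, b, e, h}  B5 = {a, c, f, i}  B6 = {b, d, e, g}
Tree: B1–B2, B2–B3, B2–B4, B1–B5, B3–B6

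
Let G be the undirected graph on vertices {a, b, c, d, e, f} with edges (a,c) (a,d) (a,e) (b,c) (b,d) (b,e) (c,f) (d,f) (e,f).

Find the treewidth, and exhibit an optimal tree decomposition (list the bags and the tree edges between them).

Treewidth 3.
One such decomposition:
Bags: B1 = {a, b, e, f}  B2 = {a, b, c, f}  B3 = {a, b, d, f}
Tree: B1–B2, B2–B3

Each bag holds 4 vertices, so the decomposition has width 3, which upper-bounds the treewidth. For the lower bound: the 4 vertex sets {a,e}, {b,c}, {f}, {d} are disjoint, each induces a connected subgraph, and every pair is joined by at least one edge of G. Contracting each set to a single vertex therefore yields K_{4} as a minor, and since treewidth is minor-monotone, tw(G) ≥ tw(K_{4}) = 3. Hence tw(G) = 3 exactly.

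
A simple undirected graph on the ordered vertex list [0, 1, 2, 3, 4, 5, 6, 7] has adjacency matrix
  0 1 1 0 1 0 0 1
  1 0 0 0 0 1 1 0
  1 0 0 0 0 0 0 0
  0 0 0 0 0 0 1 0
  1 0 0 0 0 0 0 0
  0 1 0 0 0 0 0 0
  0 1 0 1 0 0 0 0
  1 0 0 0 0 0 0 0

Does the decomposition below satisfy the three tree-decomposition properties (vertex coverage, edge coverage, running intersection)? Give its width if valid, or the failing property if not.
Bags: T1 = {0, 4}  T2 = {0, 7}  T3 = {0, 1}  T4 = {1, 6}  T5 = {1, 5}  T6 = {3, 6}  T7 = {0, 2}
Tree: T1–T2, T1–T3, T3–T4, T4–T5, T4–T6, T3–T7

Every vertex of G appears in some bag (union = {0, 1, 2, 3, 4, 5, 6, 7}); every edge is covered by a bag; and for each vertex v the set of bags containing v is connected in the bag tree. The decomposition is therefore valid. The largest bag has 2 vertices, so the width is 1.

Yes; width 1.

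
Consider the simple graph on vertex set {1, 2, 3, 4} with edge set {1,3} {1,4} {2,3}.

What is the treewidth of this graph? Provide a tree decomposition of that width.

Treewidth 1.
One such decomposition:
Bags: B1 = {2, 3}  B2 = {1, 3}  B3 = {1, 4}
Tree: B1–B2, B2–B3

The largest bag has 2 vertices, giving width 1; this decomposition certifies tw(G) ≤ 1. Any graph with an edge has treewidth ≥ 1, and G has the edge 2–3. Hence tw(G) = 1 exactly.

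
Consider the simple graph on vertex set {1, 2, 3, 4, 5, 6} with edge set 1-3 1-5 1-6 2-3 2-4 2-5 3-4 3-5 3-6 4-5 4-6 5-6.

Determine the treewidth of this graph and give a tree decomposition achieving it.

Treewidth 3.
One such decomposition:
Bags: B1 = {3, 4, 5, 6}  B2 = {1, 3, 5, 6}  B3 = {2, 3, 4, 5}
Tree: B1–B2, B1–B3

Every bag has size at most 4, so the width is 4 − 1 = 3 and tw(G) ≤ 3. Conversely, {1, 3, 5, 6} is a clique of size 4, and the vertices of any clique must share a bag in every tree decomposition; so some bag has ≥ 4 vertices and tw(G) ≥ 3. The upper and lower bounds meet at 3, so that is the treewidth.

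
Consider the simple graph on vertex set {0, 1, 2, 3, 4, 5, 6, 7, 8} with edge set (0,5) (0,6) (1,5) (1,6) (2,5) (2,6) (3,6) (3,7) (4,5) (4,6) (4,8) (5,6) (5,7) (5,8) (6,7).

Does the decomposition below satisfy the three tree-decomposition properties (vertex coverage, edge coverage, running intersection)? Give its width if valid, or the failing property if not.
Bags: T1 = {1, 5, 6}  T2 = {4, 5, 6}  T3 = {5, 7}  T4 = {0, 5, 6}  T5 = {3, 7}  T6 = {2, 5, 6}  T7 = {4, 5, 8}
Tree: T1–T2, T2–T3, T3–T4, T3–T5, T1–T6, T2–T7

No — edge (6,7) lies in no bag.

A tree decomposition must satisfy three properties: every vertex lies in some bag; for every edge, both endpoints lie together in some bag; and for every vertex, the bags containing it form a connected subtree. Here edge (6,7) lies in no bag, so the decomposition is invalid.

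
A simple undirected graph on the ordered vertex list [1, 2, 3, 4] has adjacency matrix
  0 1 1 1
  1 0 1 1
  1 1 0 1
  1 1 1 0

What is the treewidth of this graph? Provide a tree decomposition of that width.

Treewidth 3.
One optimal decomposition is:
Bags: B1 = {1, 2, 3, 4}
Tree: (single bag)

A single bag containing all 4 vertices is trivially a valid decomposition of width 3. Conversely, {1, 2, 3, 4} is a clique of size 4, and the vertices of any clique must share a bag in every tree decomposition; so some bag has ≥ 4 vertices and tw(G) ≥ 3. Therefore the treewidth is 3.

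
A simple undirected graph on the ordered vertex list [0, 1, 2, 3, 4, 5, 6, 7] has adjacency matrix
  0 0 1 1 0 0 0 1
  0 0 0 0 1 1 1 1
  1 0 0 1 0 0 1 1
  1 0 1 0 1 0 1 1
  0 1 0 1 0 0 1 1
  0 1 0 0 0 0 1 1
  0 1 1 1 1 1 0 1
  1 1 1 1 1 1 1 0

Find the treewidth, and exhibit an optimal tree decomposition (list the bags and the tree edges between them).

The largest bag has 4 vertices, giving width 3; this decomposition certifies tw(G) ≤ 3. Conversely, {0, 2, 3, 7} is a clique of size 4, and the vertices of any clique must share a bag in every tree decomposition; so some bag has ≥ 4 vertices and tw(G) ≥ 3. Combining the bounds, tw(G) = 3.

Treewidth 3.
Bags: B1 = {3, 4, 6, 7}  B2 = {1, 4, 6, 7}  B3 = {2, 3, 6, 7}  B4 = {0, 2, 3, 7}  B5 = {1, 5, 6, 7}
Tree: B1–B2, B1–B3, B3–B4, B2–B5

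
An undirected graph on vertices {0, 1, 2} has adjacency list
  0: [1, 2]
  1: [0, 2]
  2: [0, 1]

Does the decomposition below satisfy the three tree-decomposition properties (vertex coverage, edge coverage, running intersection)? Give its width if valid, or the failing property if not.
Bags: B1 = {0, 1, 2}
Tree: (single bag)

Every vertex of G appears in some bag (union = {0, 1, 2}); every edge is covered by a bag; and for each vertex v the set of bags containing v is connected in the bag tree. The decomposition is therefore valid. The largest bag has 3 vertices, so the width is 2.

Yes; width 2.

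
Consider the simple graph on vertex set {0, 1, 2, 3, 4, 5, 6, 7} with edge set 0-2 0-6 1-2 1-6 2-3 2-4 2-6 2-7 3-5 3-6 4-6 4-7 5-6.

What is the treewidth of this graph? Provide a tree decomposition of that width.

The largest bag has 3 vertices, giving width 2; this decomposition certifies tw(G) ≤ 2. On the other hand G contains the 3-clique {0, 2, 6}. A clique must lie in a single bag of any decomposition, so no decomposition can have width below 2. Therefore the treewidth is 2.

Treewidth 2.
Bags: B1 = {2, 4, 6}  B2 = {0, 2, 6}  B3 = {2, 3, 6}  B4 = {1, 2, 6}  B5 = {2, 4, 7}  B6 = {3, 5, 6}
Tree: B1–B2, B2–B3, B2–B4, B1–B5, B3–B6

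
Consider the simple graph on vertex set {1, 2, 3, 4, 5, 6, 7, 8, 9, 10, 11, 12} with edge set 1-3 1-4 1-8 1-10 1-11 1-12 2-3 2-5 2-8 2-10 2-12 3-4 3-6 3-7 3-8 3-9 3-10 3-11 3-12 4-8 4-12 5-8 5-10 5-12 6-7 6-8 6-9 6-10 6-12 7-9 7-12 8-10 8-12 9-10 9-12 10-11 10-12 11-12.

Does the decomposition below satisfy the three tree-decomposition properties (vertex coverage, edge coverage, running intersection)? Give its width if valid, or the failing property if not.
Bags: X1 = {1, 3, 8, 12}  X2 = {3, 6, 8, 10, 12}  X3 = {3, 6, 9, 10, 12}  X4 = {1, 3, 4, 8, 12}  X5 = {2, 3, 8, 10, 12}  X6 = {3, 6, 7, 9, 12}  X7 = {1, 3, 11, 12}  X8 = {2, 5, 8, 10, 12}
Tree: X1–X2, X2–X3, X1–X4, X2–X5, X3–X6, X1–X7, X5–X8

No — edge (10,1) lies in no bag.

A tree decomposition must satisfy three properties: every vertex lies in some bag; for every edge, both endpoints lie together in some bag; and for every vertex, the bags containing it form a connected subtree. Here edge (10,1) lies in no bag, so the decomposition is invalid.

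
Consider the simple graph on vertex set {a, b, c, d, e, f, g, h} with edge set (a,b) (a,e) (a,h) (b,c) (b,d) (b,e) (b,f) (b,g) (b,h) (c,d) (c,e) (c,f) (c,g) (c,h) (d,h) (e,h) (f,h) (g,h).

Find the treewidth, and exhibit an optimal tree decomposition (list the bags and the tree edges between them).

Treewidth 3.
One such decomposition:
Bags: B1 = {b, c, g, h}  B2 = {b, c, d, h}  B3 = {b, c, e, h}  B4 = {b, c, f, h}  B5 = {a, b, e, h}
Tree: B1–B2, B1–B3, B3–B4, B3–B5

Each bag holds 4 vertices, so the decomposition has width 3, which upper-bounds the treewidth. For the lower bound, the 4 vertices {b, c, d, h} are pairwise adjacent, and any tree decomposition puts a clique entirely inside one bag — forcing width ≥ 3. The upper and lower bounds meet at 3, so that is the treewidth.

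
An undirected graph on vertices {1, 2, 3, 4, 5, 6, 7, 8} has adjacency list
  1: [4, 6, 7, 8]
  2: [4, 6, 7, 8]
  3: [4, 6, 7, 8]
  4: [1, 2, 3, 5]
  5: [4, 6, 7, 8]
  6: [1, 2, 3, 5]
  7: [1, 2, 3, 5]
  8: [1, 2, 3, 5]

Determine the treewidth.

A width-4 tree decomposition is:
Bags: B1 = {4, 5, 6, 7, 8}  B2 = {3, 4, 6, 7, 8}  B3 = {1, 4, 6, 7, 8}  B4 = {2, 4, 6, 7, 8}
Tree: B1–B2, B2–B3, B3–B4
The largest bag has 5 vertices, giving width 4; this decomposition certifies tw(G) ≤ 4. For the lower bound: the 5 vertex sets {5,6}, {3,8}, {1,7}, {4}, {2} are disjoint, each induces a connected subgraph, and every pair is joined by at least one edge of G. Contracting each set to a single vertex therefore yields K_{5} as a minor, and since treewidth is minor-monotone, tw(G) ≥ tw(K_{5}) = 4. Combining the bounds, tw(G) = 4.

4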